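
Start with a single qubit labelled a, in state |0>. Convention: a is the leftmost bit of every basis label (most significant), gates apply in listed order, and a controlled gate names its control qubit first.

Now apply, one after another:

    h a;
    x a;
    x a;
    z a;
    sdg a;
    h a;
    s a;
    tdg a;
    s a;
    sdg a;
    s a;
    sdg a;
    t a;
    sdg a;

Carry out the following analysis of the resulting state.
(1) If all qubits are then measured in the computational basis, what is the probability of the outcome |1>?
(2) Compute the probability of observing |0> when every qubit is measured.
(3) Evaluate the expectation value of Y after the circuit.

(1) The probability of measuring |1> is 1/2. Key observation: steps 7-14 multiply out to the identity, so the circuit reduces to the remaining gates.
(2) The probability of measuring |0> is 1/2.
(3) The expectation value of Y is -1.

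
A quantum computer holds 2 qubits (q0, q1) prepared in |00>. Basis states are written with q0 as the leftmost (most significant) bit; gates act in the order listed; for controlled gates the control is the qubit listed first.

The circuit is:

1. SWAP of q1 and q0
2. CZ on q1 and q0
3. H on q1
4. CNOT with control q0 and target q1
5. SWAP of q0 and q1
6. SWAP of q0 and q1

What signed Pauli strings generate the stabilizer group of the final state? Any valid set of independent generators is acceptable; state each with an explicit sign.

The final state is stabilized by the group generated by +IX, +ZI; other independent generating sets are equally valid. Key observation: gates 5-6 undo each other exactly, leaving only the rest of the circuit to track.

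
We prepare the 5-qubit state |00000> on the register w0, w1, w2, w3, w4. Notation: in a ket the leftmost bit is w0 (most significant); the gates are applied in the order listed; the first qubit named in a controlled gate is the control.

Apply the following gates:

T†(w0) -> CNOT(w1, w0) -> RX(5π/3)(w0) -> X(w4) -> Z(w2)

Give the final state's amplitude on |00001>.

The amplitude on |00001> is -sqrt(3)/2.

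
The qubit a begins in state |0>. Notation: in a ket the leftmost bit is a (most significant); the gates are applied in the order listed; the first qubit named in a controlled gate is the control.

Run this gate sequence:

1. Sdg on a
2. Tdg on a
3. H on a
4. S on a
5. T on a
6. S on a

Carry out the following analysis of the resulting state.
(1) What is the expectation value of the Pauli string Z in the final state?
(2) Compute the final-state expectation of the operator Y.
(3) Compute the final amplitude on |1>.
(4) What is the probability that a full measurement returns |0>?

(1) The expectation value of Z is 0.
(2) In the final state, Y has expectation -sqrt(2)/2.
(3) |1> carries amplitude -sqrt(2)*exp(I*pi/4)/2 in the final state.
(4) Outcome |0> occurs with probability 1/2.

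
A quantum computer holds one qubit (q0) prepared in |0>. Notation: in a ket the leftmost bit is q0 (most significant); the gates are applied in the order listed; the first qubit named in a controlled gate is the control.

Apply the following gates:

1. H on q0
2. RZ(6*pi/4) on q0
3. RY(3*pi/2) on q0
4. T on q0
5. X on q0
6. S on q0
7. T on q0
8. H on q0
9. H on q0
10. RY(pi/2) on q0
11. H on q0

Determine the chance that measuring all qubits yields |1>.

The probability of measuring |1> is 1/2.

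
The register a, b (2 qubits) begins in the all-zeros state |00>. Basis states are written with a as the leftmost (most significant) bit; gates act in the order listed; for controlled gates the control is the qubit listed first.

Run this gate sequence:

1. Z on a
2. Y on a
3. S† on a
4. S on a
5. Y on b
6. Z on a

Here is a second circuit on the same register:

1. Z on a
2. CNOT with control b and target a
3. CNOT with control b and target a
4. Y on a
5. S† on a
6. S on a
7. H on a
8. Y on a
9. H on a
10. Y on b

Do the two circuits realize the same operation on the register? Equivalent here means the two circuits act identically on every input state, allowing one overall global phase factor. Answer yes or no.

No: there is an input state on which the two circuits produce genuinely different outputs (not merely differing by a phase).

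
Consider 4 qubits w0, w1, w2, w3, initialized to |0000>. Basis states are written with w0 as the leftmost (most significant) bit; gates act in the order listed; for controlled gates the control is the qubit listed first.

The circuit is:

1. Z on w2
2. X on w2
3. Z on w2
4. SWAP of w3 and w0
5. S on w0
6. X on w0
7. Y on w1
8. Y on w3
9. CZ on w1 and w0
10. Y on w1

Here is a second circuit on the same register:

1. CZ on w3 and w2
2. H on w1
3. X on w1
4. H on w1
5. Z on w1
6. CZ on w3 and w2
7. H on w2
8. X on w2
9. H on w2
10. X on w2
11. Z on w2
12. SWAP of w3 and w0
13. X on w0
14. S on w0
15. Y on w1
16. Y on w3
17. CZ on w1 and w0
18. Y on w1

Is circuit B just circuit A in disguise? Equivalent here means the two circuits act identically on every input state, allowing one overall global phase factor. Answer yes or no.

No: there is an input state on which the two circuits produce genuinely different outputs (not merely differing by a phase).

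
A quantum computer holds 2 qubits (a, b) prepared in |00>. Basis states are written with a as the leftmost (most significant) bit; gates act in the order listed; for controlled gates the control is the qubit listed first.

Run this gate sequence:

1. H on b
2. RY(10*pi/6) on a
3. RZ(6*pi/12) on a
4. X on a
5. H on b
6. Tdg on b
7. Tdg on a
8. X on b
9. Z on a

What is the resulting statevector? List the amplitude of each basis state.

The final amplitudes are 0 on |00>, exp(I*pi/4)/2 on |01>, 0 on |10>, -sqrt(3)*I/2 on |11>.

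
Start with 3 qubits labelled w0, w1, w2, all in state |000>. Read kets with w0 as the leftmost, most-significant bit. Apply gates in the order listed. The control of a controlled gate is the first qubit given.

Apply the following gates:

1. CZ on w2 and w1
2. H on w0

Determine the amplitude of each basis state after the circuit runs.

The final amplitudes are sqrt(2)/2 on |000>, sqrt(2)/2 on |100>, and 0 on every other basis state.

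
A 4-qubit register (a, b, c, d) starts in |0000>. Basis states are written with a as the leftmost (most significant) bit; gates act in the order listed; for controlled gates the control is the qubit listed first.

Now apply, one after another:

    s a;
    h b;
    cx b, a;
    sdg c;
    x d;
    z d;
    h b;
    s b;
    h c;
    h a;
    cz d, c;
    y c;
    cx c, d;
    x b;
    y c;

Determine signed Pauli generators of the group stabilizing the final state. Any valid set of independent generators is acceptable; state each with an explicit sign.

One valid set of independent stabilizer generators is -XYII, -IIXX, -ZZII, +IIZZ (any independent generating set of the same group is equally correct).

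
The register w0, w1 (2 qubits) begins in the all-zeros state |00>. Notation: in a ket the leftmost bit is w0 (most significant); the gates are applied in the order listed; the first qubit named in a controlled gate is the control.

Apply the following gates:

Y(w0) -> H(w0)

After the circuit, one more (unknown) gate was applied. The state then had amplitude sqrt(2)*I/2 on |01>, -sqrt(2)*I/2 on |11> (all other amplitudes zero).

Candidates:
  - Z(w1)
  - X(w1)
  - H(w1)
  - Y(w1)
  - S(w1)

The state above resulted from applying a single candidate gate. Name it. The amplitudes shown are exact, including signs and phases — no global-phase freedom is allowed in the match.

It was X(w1) that produced the state shown.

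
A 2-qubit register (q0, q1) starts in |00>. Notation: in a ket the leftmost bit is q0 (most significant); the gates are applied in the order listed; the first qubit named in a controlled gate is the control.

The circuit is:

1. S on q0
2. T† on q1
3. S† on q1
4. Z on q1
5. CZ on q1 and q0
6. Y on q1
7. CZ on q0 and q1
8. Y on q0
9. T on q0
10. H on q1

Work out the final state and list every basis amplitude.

The final amplitudes are 0 on |00>, 0 on |01>, -sqrt(2)*exp(I*pi/4)/2 on |10>, sqrt(2)*exp(I*pi/4)/2 on |11>.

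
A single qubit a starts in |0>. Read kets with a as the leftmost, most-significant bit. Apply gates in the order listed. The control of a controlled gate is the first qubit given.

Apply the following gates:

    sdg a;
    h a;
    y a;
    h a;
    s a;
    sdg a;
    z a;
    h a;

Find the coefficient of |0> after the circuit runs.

|0> carries amplitude sqrt(2)*I/2 in the final state.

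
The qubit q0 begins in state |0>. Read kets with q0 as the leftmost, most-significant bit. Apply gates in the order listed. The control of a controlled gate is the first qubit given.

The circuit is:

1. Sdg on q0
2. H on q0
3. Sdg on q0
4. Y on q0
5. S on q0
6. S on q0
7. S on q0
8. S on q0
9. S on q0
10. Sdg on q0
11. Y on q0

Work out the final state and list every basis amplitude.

The final amplitudes are sqrt(2)/2 on |0>, -sqrt(2)*I/2 on |1>. Key observation: gates 6-9 undo each other exactly, leaving only the rest of the circuit to track.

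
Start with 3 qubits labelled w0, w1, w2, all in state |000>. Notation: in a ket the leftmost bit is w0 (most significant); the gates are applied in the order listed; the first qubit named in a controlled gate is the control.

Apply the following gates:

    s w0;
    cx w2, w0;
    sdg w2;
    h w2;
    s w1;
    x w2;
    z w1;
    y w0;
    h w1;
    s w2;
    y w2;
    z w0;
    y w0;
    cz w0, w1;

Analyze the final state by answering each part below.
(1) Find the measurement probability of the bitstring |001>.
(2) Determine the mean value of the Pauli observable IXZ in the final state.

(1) The probability of measuring |001> is 1/4.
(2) In the final state, IXZ has expectation 0.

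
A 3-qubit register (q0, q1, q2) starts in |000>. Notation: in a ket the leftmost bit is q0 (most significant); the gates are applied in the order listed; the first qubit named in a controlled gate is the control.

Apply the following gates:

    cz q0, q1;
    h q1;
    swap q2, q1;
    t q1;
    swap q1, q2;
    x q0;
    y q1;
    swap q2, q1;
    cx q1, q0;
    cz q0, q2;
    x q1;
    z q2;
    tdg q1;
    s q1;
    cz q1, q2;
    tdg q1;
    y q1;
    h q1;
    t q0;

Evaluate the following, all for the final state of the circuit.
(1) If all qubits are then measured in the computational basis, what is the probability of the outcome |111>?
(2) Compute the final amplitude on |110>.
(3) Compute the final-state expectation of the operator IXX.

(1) The probability of measuring |111> is 1/4.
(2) |110> carries amplitude -exp(I*pi/4)/2 in the final state.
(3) The expectation value of IXX is 1.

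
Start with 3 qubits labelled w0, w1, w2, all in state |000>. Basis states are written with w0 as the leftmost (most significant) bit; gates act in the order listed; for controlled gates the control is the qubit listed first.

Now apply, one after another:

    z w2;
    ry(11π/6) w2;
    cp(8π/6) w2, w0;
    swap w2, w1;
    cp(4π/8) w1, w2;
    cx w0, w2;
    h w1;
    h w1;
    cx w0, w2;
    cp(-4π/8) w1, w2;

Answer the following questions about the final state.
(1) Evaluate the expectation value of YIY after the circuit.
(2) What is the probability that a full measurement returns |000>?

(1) The observable YIY averages to 0. Key observation: steps 5-10 multiply out to the identity, so the circuit reduces to the remaining gates.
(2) Outcome |000> occurs with probability sqrt(3)/4 + 1/2.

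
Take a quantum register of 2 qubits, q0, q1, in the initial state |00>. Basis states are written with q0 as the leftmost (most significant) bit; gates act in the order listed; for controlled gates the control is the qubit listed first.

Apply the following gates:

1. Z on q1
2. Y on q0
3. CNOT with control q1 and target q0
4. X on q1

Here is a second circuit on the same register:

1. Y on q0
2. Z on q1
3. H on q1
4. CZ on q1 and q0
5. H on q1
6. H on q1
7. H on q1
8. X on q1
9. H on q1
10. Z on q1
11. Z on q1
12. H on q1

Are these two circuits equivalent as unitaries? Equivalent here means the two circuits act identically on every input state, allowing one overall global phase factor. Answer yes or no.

No — the two circuits implement different unitaries, even allowing a global phase.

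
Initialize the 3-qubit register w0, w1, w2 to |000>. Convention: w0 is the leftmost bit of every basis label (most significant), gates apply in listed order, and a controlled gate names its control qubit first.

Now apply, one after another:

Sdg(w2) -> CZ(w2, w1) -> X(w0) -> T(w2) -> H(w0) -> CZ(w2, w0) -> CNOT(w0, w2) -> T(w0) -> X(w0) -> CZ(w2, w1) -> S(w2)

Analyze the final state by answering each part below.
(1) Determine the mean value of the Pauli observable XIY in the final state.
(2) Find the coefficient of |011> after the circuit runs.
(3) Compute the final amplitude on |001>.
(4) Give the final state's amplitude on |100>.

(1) The expectation value of XIY is -sqrt(2)/2.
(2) The final state's coefficient on |011> equals 0.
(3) The amplitude on |001> is -sqrt(2)*exp(3*I*pi/4)/2.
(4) The amplitude on |100> is sqrt(2)/2.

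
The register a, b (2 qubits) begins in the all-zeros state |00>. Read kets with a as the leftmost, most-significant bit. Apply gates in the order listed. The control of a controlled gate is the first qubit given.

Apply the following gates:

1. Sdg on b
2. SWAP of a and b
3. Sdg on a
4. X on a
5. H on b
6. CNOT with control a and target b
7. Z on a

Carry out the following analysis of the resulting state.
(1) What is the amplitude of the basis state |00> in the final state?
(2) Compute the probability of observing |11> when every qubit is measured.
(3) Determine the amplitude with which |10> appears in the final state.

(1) The final state's coefficient on |00> equals 0.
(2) A full measurement returns |11> with probability 1/2.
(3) The final state's coefficient on |10> equals -sqrt(2)/2.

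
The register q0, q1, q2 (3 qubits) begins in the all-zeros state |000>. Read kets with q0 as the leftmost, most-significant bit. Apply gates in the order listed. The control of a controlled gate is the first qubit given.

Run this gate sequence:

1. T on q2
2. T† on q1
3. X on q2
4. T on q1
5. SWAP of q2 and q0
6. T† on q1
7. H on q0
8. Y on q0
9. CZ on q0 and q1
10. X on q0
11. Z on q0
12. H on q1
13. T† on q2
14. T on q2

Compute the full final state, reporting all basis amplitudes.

After the circuit, the state carries amplitude I/2 on |000>, 0 on |001>, I/2 on |010>, 0 on |011>, -I/2 on |100>, 0 on |101>, -I/2 on |110>, 0 on |111>.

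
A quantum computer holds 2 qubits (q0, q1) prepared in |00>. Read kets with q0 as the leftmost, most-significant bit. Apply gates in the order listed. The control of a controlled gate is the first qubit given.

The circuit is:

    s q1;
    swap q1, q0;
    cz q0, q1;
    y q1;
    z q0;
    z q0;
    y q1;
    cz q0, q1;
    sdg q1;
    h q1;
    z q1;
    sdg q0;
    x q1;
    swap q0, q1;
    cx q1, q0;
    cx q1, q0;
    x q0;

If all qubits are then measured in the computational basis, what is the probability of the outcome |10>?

The probability of measuring |10> is 1/2. Key observation: the block from step 3 through step 8 cancels to the identity and can be dropped.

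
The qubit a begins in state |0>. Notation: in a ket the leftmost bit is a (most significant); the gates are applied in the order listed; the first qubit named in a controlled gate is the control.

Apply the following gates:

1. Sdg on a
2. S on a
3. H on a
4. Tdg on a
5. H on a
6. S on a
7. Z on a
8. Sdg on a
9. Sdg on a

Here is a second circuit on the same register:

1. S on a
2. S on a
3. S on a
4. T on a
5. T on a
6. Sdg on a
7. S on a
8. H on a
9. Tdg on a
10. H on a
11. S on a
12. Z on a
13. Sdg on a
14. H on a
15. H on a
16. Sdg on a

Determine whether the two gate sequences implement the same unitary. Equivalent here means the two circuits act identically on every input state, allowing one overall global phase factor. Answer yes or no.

Yes: on every input state the two circuits agree up to one overall phase factor.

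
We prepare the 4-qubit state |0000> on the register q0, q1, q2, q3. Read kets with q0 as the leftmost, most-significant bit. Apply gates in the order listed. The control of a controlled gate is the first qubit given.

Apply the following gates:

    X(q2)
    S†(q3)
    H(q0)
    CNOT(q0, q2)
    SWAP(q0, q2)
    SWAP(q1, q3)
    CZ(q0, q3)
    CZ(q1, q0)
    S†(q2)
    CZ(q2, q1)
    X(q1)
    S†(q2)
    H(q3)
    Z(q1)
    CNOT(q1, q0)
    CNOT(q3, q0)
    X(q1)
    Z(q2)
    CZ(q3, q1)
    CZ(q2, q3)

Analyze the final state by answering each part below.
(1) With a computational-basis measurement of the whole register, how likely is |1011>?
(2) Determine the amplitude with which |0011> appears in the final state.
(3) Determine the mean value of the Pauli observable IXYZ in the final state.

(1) Outcome |1011> occurs with probability 0.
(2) The amplitude on |0011> is 1/2.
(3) The expectation value of IXYZ is 0.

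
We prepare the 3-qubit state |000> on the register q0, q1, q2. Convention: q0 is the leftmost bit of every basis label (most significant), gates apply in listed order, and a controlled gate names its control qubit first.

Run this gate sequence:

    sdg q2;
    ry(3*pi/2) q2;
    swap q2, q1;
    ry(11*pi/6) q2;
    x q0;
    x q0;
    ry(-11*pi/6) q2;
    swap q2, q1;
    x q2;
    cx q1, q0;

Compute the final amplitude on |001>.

The final state's coefficient on |001> equals -sqrt(2)/2. Key observation: the block from step 3 through step 8 cancels to the identity and can be dropped.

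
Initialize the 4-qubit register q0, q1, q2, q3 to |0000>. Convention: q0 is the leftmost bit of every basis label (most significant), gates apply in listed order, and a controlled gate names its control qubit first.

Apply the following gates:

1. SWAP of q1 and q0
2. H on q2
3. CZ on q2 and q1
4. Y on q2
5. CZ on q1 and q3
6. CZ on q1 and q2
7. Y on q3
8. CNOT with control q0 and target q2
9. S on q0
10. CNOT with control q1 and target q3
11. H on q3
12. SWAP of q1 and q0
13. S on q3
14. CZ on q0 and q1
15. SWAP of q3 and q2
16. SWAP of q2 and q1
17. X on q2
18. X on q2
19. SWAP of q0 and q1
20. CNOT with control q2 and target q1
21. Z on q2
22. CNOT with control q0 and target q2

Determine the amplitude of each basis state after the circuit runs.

The resulting statevector has amplitude 1/2 on |0000>, -1/2 on |0001>, -I/2 on |1010>, I/2 on |1011>, and 0 on every other basis state.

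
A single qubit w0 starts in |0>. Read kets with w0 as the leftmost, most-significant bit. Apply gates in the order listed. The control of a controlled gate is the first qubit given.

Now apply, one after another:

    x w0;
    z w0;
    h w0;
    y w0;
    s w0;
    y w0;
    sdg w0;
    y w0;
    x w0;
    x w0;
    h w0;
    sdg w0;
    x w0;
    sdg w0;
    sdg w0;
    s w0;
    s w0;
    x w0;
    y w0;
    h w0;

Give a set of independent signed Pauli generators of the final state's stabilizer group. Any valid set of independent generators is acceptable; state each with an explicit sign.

One valid set of independent stabilizer generators is +X (any independent generating set of the same group is equally correct). Key observation: the block from step 14 through step 17 cancels to the identity and can be dropped.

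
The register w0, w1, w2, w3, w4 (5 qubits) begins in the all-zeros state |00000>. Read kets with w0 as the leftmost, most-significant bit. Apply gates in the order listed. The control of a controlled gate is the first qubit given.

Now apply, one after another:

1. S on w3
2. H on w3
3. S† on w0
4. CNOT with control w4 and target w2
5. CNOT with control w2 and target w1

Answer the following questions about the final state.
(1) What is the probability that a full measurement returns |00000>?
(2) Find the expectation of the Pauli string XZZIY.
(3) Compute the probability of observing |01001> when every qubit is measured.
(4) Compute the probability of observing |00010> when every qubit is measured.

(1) A full measurement returns |00000> with probability 1/2.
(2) The expectation value of XZZIY is 0.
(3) A full measurement returns |01001> with probability 0.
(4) A full measurement returns |00010> with probability 1/2.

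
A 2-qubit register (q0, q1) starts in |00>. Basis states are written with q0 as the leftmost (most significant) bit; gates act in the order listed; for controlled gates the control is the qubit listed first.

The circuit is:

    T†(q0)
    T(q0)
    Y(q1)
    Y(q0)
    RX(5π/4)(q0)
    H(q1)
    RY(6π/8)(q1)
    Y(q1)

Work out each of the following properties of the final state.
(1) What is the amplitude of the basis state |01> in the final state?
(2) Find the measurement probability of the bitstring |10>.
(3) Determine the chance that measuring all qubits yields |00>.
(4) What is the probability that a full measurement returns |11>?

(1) |01> carries amplitude -1/2 - sqrt(2)/4 in the final state.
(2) A full measurement returns |10> with probability 3/8 - sqrt(2)/4.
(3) The probability of measuring |00> is 1/8.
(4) The probability of measuring |11> is 1/8.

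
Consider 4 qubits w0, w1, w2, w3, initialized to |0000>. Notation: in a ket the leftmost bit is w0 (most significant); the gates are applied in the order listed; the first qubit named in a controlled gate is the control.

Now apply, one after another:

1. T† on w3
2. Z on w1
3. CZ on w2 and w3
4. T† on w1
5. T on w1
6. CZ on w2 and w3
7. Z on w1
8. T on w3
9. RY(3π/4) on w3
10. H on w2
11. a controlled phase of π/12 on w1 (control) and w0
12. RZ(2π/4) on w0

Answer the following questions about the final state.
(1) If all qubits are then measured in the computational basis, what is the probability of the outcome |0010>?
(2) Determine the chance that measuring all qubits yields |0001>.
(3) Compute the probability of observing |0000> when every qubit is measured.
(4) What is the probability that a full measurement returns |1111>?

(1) A full measurement returns |0010> with probability 1/4 - sqrt(2)/8. Key observation: steps 1-8 multiply out to the identity, so the circuit reduces to the remaining gates.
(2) A full measurement returns |0001> with probability sqrt(2)/8 + 1/4.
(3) The probability of measuring |0000> is 1/4 - sqrt(2)/8.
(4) Outcome |1111> occurs with probability 0.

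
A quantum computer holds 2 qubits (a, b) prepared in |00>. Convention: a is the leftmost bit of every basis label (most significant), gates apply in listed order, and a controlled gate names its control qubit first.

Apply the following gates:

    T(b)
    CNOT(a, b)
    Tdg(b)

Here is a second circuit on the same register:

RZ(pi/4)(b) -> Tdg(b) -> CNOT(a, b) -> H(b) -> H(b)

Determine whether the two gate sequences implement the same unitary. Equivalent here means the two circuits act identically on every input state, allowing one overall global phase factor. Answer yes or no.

No: there is an input state on which the two circuits produce genuinely different outputs (not merely differing by a phase).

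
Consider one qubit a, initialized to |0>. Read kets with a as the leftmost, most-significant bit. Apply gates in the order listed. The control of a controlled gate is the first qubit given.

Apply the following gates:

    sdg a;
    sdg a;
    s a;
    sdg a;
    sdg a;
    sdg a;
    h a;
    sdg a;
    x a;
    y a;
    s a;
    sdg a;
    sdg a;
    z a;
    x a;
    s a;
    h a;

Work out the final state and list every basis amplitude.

The resulting statevector has amplitude 1/2 + I/2 on |0>, -1/2 + I/2 on |1>.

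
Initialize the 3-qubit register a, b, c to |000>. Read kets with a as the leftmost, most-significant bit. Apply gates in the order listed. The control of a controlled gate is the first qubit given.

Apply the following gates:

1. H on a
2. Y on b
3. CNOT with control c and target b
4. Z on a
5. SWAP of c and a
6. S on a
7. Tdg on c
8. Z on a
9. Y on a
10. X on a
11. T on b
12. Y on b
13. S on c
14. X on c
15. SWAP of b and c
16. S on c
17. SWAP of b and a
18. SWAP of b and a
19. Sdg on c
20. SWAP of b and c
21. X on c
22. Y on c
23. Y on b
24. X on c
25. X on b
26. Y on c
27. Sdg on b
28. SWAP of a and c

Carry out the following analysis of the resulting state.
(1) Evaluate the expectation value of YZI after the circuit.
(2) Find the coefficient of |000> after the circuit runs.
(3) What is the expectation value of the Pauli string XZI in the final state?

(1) In the final state, YZI has expectation sqrt(2)/2. Key observation: the block from step 14 through step 21 cancels to the identity and can be dropped.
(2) |000> carries amplitude -sqrt(2)*I/2 in the final state.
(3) The observable XZI averages to -sqrt(2)/2.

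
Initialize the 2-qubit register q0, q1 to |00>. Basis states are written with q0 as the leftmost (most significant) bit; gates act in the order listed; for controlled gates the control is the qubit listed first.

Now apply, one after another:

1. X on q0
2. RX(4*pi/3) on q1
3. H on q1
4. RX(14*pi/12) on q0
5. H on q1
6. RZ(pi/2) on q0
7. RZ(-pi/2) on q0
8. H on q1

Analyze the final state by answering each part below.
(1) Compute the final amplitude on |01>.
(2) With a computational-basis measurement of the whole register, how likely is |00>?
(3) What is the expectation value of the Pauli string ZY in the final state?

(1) The amplitude on |01> is sqrt(3)/8 + 3/8 + I/8 + sqrt(3)*I/8.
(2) A full measurement returns |00> with probability sqrt(3)/8 + 1/4.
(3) The expectation value of ZY is -3/4.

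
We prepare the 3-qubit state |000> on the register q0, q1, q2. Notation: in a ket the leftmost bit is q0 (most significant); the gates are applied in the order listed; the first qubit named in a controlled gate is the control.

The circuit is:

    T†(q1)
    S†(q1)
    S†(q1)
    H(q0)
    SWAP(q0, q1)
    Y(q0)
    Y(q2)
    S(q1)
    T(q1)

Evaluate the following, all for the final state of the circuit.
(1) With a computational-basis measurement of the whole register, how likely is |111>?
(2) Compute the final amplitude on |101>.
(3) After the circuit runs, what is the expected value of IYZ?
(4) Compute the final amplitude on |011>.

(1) Outcome |111> occurs with probability 1/2.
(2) The amplitude on |101> is -sqrt(2)/2.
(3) The observable IYZ averages to -sqrt(2)/2.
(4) |011> carries amplitude 0 in the final state.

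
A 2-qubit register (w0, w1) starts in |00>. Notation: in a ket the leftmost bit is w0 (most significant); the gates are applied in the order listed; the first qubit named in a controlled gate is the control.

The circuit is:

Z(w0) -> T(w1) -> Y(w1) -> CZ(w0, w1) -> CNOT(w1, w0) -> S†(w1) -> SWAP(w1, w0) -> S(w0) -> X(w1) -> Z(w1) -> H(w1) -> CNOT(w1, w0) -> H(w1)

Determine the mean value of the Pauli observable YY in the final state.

The expectation value of YY is -1.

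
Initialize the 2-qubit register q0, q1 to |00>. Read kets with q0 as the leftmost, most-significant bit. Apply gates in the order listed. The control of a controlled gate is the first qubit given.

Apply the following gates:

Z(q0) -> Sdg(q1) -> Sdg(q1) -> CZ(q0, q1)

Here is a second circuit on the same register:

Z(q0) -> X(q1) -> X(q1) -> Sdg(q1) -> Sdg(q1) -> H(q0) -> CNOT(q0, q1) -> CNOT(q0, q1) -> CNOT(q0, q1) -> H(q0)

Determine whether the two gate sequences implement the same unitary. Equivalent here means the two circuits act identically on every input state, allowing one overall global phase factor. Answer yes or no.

No — the two circuits implement different unitaries, even allowing a global phase.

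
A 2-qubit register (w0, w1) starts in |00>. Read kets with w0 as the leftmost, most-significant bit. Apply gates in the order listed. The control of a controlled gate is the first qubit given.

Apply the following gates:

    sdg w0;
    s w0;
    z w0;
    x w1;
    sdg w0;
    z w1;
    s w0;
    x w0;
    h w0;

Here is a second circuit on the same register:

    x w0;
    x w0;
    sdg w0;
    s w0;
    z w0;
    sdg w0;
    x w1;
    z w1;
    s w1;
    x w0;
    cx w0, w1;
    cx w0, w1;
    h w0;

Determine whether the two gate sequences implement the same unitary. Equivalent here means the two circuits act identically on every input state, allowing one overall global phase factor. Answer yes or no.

No, they are not equivalent — no single phase factor reconciles the two unitaries.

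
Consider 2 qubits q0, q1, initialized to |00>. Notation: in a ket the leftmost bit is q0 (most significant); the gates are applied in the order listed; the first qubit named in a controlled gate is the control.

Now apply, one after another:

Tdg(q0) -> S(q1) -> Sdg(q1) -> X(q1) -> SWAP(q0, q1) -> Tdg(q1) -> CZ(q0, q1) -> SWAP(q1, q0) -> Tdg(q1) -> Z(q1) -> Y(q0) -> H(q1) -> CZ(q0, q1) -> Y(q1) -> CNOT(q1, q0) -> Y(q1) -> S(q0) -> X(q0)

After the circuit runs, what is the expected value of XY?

In the final state, XY has expectation 1.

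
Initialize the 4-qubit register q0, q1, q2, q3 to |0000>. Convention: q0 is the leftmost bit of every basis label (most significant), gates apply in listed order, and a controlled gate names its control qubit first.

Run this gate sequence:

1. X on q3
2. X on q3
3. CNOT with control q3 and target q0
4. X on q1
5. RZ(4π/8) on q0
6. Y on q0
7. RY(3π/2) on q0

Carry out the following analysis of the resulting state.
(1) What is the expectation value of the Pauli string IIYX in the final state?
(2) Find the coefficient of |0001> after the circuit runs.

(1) In the final state, IIYX has expectation 0. Key observation: gates 1-2 undo each other exactly, leaving only the rest of the circuit to track.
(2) |0001> carries amplitude 0 in the final state.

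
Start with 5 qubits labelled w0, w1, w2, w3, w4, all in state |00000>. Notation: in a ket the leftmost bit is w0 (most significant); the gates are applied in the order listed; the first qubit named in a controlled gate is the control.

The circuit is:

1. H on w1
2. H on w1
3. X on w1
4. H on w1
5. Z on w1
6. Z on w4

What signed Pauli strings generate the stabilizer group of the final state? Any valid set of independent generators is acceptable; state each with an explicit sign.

The stabilizer group can be generated by +IXIII, +ZIIII, +IIZII, +IIIZI, +IIIIZ, among other valid generating sets. Key observation: the block from step 2 through step 5 cancels to the identity and can be dropped.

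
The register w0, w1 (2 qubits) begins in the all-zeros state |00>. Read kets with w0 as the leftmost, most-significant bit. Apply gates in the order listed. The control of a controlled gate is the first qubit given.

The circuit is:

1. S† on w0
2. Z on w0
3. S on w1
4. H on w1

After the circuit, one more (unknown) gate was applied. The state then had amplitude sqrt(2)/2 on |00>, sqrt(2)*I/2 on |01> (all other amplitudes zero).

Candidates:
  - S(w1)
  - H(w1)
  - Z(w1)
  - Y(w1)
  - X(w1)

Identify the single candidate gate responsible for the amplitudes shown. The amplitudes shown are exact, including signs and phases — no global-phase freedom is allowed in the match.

The unique candidate consistent with the amplitudes is S(w1).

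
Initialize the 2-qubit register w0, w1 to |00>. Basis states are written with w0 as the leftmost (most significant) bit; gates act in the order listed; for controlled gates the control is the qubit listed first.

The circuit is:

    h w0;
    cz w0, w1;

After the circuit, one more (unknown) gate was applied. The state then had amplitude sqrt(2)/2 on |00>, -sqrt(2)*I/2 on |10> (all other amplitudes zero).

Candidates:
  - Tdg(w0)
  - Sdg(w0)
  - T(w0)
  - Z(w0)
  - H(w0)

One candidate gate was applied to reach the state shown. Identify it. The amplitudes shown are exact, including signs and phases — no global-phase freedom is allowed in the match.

It was Sdg(w0) that produced the state shown.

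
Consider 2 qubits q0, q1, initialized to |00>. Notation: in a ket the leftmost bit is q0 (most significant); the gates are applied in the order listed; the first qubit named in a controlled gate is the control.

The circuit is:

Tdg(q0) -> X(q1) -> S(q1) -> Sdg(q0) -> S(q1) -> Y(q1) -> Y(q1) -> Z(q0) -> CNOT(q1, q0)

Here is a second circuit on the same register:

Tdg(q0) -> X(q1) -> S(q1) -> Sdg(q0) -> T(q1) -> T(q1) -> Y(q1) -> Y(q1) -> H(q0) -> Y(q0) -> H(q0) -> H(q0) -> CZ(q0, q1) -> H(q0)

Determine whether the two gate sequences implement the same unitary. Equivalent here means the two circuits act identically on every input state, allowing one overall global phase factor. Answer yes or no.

No — the two circuits implement different unitaries, even allowing a global phase.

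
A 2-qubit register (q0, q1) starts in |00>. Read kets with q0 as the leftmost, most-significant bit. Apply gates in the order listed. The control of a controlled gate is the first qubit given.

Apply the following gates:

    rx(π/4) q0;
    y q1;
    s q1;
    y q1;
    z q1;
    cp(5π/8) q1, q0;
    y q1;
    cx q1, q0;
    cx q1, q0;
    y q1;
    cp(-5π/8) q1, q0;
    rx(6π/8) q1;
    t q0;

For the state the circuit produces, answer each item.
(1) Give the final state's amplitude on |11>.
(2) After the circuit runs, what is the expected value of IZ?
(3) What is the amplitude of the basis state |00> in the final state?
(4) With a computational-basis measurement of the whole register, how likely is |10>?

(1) The final state's coefficient on |11> equals -sqrt(2)*exp(3*I*pi/4)/4. Key observation: steps 6-11 multiply out to the identity, so the circuit reduces to the remaining gates.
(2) The observable IZ averages to -sqrt(2)/2.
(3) The final state's coefficient on |00> equals sqrt(2)*I/4.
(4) The probability of measuring |10> is 3/8 - sqrt(2)/4.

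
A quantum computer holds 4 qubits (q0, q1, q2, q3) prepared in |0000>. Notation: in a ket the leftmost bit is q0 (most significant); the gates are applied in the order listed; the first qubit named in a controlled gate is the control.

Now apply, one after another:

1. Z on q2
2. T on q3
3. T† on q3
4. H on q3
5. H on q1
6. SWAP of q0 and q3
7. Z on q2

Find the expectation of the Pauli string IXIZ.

The observable IXIZ averages to 1.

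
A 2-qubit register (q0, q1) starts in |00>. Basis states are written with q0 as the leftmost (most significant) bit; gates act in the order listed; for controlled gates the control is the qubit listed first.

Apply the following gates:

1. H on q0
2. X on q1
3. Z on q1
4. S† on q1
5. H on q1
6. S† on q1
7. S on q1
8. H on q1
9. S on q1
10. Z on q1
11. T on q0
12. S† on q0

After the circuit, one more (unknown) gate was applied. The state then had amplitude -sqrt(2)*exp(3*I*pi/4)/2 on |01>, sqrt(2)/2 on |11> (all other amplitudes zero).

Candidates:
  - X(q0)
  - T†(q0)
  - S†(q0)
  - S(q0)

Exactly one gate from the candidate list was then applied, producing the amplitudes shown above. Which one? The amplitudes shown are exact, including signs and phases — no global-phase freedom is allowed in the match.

The applied gate was X(q0). Key observation: steps 3-10 multiply out to the identity, so the circuit reduces to the remaining gates.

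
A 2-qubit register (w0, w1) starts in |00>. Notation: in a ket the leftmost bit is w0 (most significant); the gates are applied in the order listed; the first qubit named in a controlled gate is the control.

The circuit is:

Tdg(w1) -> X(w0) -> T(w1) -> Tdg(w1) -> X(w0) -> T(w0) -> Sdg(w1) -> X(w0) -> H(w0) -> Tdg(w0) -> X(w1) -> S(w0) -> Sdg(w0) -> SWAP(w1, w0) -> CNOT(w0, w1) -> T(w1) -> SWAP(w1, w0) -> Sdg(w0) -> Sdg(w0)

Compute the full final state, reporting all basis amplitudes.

The resulting statevector has amplitude 0 on |00>, sqrt(2)*exp(3*I*pi/4)/2 on |01>, 0 on |10>, -sqrt(2)*exp(I*pi/4)/2 on |11>.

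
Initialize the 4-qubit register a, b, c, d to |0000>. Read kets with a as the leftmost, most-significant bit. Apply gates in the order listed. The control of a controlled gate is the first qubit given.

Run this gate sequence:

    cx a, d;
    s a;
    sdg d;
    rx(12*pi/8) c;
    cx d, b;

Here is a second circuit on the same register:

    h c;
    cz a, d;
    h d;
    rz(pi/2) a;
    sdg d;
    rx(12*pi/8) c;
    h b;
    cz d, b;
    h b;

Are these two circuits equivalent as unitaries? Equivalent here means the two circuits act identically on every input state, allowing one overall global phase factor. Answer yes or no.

No — the two circuits implement different unitaries, even allowing a global phase.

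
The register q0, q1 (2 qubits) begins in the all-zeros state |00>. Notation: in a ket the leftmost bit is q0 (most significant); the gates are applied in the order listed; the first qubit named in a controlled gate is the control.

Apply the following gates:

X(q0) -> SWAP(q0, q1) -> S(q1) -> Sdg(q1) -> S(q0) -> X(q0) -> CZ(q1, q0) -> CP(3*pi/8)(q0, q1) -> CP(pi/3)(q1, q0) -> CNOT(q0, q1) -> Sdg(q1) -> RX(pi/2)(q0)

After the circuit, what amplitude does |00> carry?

|00> carries amplitude -sqrt(2)*exp(5*I*pi/24)/2 in the final state.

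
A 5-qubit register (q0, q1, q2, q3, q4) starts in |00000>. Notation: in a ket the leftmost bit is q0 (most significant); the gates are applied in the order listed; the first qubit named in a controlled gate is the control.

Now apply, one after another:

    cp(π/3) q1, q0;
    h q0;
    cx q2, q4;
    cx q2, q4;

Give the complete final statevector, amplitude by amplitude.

After the circuit, the state carries amplitude sqrt(2)/2 on |00000>, sqrt(2)/2 on |10000>, and 0 on every other basis state.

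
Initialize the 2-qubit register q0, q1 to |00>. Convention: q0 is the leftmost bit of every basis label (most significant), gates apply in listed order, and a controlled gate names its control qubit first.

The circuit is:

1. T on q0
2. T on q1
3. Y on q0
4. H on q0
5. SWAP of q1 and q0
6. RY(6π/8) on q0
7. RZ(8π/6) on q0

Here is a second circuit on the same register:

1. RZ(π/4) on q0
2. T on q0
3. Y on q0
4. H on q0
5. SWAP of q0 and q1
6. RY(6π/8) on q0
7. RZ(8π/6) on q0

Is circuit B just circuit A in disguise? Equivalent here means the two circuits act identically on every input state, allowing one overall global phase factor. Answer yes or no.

No — the two circuits implement different unitaries, even allowing a global phase.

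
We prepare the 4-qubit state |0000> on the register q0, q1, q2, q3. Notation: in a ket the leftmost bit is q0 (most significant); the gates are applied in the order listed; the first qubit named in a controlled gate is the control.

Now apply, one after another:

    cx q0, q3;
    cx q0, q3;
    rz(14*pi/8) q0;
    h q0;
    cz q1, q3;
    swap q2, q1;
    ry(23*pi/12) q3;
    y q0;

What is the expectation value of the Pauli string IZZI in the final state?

The expectation value of IZZI is 1. Key observation: steps 1-2 multiply out to the identity, so the circuit reduces to the remaining gates.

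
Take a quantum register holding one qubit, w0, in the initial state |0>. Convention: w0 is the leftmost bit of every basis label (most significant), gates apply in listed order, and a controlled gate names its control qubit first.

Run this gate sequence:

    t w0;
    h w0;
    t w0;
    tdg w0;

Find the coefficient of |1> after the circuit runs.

|1> carries amplitude sqrt(2)/2 in the final state.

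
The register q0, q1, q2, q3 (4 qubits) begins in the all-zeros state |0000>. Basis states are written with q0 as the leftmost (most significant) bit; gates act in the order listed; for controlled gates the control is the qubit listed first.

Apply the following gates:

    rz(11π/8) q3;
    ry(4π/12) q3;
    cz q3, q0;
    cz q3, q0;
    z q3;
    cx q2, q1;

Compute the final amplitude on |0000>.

The final state's coefficient on |0000> equals -sqrt(3)*exp(5*I*pi/16)/2. Key observation: gates 3-4 undo each other exactly, leaving only the rest of the circuit to track.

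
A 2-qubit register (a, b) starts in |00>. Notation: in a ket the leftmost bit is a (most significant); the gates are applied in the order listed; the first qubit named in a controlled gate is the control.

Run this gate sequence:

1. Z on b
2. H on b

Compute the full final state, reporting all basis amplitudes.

The resulting statevector has amplitude sqrt(2)/2 on |00>, sqrt(2)/2 on |01>, 0 on |10>, 0 on |11>.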